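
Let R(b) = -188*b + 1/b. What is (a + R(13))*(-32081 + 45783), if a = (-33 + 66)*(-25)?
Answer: -44790784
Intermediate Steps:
R(b) = 1/b - 188*b
a = -825 (a = 33*(-25) = -825)
(a + R(13))*(-32081 + 45783) = (-825 + (1/13 - 188*13))*(-32081 + 45783) = (-825 + (1/13 - 2444))*13702 = (-825 - 31771/13)*13702 = -42496/13*13702 = -44790784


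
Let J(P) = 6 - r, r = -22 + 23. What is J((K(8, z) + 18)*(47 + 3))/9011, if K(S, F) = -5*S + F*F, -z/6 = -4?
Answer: 5/9011 ≈ 0.00055488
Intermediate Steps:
z = 24 (z = -6*(-4) = 24)
K(S, F) = F² - 5*S (K(S, F) = -5*S + F² = F² - 5*S)
r = 1
J(P) = 5 (J(P) = 6 - 1*1 = 6 - 1 = 5)
J((K(8, z) + 18)*(47 + 3))/9011 = 5/9011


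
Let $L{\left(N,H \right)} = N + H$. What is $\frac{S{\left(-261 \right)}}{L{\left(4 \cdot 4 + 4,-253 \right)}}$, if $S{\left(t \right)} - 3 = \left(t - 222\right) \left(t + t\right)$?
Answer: $- \frac{252129}{233} \approx -1082.1$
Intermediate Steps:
$S{\left(t \right)} = 3 + 2 t \left(-222 + t\right)$ ($S{\left(t \right)} = 3 + \left(t - 222\right) \left(t + t\right) = 3 + \left(-222 + t\right) 2 t = 3 + 2 t \left(-222 + t\right)$)
$L{\left(N,H \right)} = H + N$
$\frac{S{\left(-261 \right)}}{L{\left(4 \cdot 4 + 4,-253 \right)}} = \frac{3 - -115884 + 2 \left(-261\right)^{2}}{-253 + \left(4 \cdot 4 + 4\right)} = \frac{3 + 115884 + 2 \cdot 68121}{-253 + \left(16 + 4\right)} = \frac{3 + 115884 + 136242}{-253 + 20} = \frac{252129}{-233} = 252129 \left(- \frac{1}{233}\right) = - \frac{252129}{233}$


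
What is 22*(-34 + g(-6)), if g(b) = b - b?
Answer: -748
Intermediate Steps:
g(b) = 0
22*(-34 + g(-6)) = 22*(-34 + 0) = 22*(-34) = -748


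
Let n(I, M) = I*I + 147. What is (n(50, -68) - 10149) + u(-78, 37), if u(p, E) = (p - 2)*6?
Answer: -7982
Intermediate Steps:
n(I, M) = 147 + I² (n(I, M) = I² + 147 = 147 + I²)
u(p, E) = -12 + 6*p (u(p, E) = (-2 + p)*6 = -12 + 6*p)
(n(50, -68) - 10149) + u(-78, 37) = ((147 + 50²) - 10149) + (-12 + 6*(-78)) = ((147 + 2500) - 10149) + (-12 - 468) = (2647 - 10149) - 480 = -7502 - 480 = -7982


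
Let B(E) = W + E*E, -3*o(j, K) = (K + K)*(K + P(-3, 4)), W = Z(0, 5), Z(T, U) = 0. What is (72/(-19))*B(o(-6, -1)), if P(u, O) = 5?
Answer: -512/19 ≈ -26.947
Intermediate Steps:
W = 0
o(j, K) = -2*K*(5 + K)/3 (o(j, K) = -(K + K)*(K + 5)/3 = -2*K*(5 + K)/3)
B(E) = E² (B(E) = 0 + E*E = 0 + E² = E²)
(72/(-19))*B(o(-6, -1)) = (72/(-19))*(-⅔*(-1)*(5 - 1))² = (72*(-1/19))*(-⅔*(-1)*4)² = -72*(8/3)²/19 = -72/19*64/9 = -512/19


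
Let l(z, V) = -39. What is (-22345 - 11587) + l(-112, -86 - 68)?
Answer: -33971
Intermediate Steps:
(-22345 - 11587) + l(-112, -86 - 68) = (-22345 - 11587) - 39 = -33932 - 39 = -33971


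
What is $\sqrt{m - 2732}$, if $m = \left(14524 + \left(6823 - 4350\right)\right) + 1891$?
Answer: $2 \sqrt{4039} \approx 127.11$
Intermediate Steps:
$m = 18888$ ($m = \left(14524 + \left(6823 - 4350\right)\right) + 1891 = \left(14524 + 2473\right) + 1891 = 16997 + 1891 = 18888$)
$\sqrt{m - 2732} = \sqrt{18888 - 2732} = \sqrt{16156} = 2 \sqrt{4039}$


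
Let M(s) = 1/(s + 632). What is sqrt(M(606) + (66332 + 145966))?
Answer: 5*sqrt(13015090286)/1238 ≈ 460.76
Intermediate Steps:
M(s) = 1/(632 + s)
sqrt(M(606) + (66332 + 145966)) = sqrt(1/(632 + 606) + (66332 + 145966)) = sqrt(1/1238 + 212298) = sqrt(262824925/1238) = 5*sqrt(13015090286)/1238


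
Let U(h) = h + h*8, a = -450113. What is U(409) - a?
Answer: 453794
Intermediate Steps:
U(h) = 9*h (U(h) = h + 8*h = 9*h)
U(409) - a = 9*409 - 1*(-450113) = 3681 + 450113 = 453794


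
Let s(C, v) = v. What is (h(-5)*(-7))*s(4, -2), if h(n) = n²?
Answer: 350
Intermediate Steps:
(h(-5)*(-7))*s(4, -2) = ((-5)²*(-7))*(-2) = (25*(-7))*(-2) = -175*(-2) = 350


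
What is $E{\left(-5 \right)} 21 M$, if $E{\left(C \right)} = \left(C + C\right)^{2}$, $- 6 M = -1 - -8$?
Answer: $-2450$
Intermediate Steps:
$M = - \frac{7}{6}$ ($M = - \frac{-1 - -8}{6} = - \frac{-1 + 8}{6} = \left(- \frac{1}{6}\right) 7 = - \frac{7}{6} \approx -1.1667$)
$E{\left(C \right)} = 4 C^{2}$ ($E{\left(C \right)} = \left(2 C\right)^{2} = 4 C^{2}$)
$E{\left(-5 \right)} 21 M = 4 \left(-5\right)^{2} \cdot 21 \left(- \frac{7}{6}\right) = 4 \cdot 25 \cdot 21 \left(- \frac{7}{6}\right) = 100 \cdot 21 \left(- \frac{7}{6}\right) = 2100 \left(- \frac{7}{6}\right) = -2450$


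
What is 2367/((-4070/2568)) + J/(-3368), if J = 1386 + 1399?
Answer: -10241787379/6853880 ≈ -1494.3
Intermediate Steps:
J = 2785
2367/((-4070/2568)) + J/(-3368) = 2367/((-4070/2568)) + 2785/(-3368) = 2367/((-4070*1/2568)) + 2785*(-1/3368) = 2367/(-2035/1284) - 2785/3368 = 2367*(-1284/2035) - 2785/3368 = -3039228/2035 - 2785/3368 = -10241787379/6853880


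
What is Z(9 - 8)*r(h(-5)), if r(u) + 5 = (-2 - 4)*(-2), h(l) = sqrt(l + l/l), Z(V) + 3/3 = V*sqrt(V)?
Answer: 0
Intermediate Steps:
Z(V) = -1 + V**(3/2) (Z(V) = -1 + V*sqrt(V) = -1 + V**(3/2))
h(l) = sqrt(1 + l) (h(l) = sqrt(l + 1) = sqrt(1 + l))
r(u) = 7 (r(u) = -5 + (-2 - 4)*(-2) = -5 - 6*(-2) = -5 + 12 = 7)
Z(9 - 8)*r(h(-5)) = (-1 + (9 - 8)**(3/2))*7 = (-1 + 1**(3/2))*7 = (-1 + 1)*7 = 0*7 = 0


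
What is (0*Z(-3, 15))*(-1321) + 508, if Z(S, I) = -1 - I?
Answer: 508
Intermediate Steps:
(0*Z(-3, 15))*(-1321) + 508 = (0*(-1 - 1*15))*(-1321) + 508 = (0*(-1 - 15))*(-1321) + 508 = (0*(-16))*(-1321) + 508 = 0*(-1321) + 508 = 0 + 508 = 508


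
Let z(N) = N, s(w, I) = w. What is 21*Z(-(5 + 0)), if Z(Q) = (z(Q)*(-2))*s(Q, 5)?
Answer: -1050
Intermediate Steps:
Z(Q) = -2*Q**2 (Z(Q) = (Q*(-2))*Q = (-2*Q)*Q = -2*Q**2)
21*Z(-(5 + 0)) = 21*(-2*(5 + 0)**2) = 21*(-2*(-1*5)**2) = 21*(-2*(-5)**2) = 21*(-2*25) = 21*(-50) = -1050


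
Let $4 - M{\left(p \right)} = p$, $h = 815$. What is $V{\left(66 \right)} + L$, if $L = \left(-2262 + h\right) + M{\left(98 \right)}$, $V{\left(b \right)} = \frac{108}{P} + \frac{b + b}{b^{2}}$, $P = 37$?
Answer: $- \frac{1877960}{1221} \approx -1538.1$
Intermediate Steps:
$M{\left(p \right)} = 4 - p$
$V{\left(b \right)} = \frac{108}{37} + \frac{2}{b}$ ($V{\left(b \right)} = \frac{108}{37} + \frac{b + b}{b^{2}} = 108 \cdot \frac{1}{37} + \frac{2 b}{b^{2}} = \frac{108}{37} + \frac{2}{b}$)
$L = -1541$ ($L = \left(-2262 + 815\right) + \left(4 - 98\right) = -1447 + \left(4 - 98\right) = -1447 - 94 = -1541$)
$V{\left(66 \right)} + L = \left(\frac{108}{37} + \frac{2}{66}\right) - 1541 = \left(\frac{108}{37} + 2 \cdot \frac{1}{66}\right) - 1541 = \left(\frac{108}{37} + \frac{1}{33}\right) - 1541 = \frac{3601}{1221} - 1541 = - \frac{1877960}{1221}$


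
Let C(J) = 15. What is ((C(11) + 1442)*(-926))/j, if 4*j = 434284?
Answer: -1349182/108571 ≈ -12.427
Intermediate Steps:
j = 108571 (j = (1/4)*434284 = 108571)
((C(11) + 1442)*(-926))/j = ((15 + 1442)*(-926))/108571 = (1457*(-926))*(1/108571) = -1349182*1/108571 = -1349182/108571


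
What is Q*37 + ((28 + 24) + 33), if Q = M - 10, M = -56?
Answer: -2357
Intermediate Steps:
Q = -66 (Q = -56 - 10 = -66)
Q*37 + ((28 + 24) + 33) = -66*37 + ((28 + 24) + 33) = -2442 + (52 + 33) = -2442 + 85 = -2357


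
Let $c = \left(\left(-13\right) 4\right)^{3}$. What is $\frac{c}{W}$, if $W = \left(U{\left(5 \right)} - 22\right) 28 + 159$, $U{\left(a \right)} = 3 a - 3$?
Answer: $\frac{140608}{121} \approx 1162.0$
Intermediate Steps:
$U{\left(a \right)} = -3 + 3 a$
$c = -140608$ ($c = \left(-52\right)^{3} = -140608$)
$W = -121$ ($W = \left(\left(-3 + 3 \cdot 5\right) - 22\right) 28 + 159 = \left(\left(-3 + 15\right) - 22\right) 28 + 159 = \left(12 - 22\right) 28 + 159 = \left(-10\right) 28 + 159 = -280 + 159 = -121$)
$\frac{c}{W} = - \frac{140608}{-121} = \left(-140608\right) \left(- \frac{1}{121}\right) = \frac{140608}{121}$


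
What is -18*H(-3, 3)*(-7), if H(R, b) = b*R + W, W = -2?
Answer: -1386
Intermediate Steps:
H(R, b) = -2 + R*b (H(R, b) = b*R - 2 = R*b - 2 = -2 + R*b)
-18*H(-3, 3)*(-7) = -18*(-2 - 3*3)*(-7) = -18*(-2 - 9)*(-7) = -18*(-11)*(-7) = 198*(-7) = -1386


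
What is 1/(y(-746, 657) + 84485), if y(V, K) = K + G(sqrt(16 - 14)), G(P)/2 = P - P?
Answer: 1/85142 ≈ 1.1745e-5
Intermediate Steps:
G(P) = 0 (G(P) = 2*(P - P) = 2*0 = 0)
y(V, K) = K (y(V, K) = K + 0 = K)
1/(y(-746, 657) + 84485) = 1/(657 + 84485) = 1/85142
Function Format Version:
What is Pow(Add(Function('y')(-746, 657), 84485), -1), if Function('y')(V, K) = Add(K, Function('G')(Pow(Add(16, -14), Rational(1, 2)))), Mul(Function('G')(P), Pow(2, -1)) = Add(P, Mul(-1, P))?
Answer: Rational(1, 85142) ≈ 1.1745e-5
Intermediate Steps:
Function('G')(P) = 0 (Function('G')(P) = Mul(2, Add(P, Mul(-1, P))) = Mul(2, 0) = 0)
Function('y')(V, K) = K (Function('y')(V, K) = Add(K, 0) = K)
Pow(Add(Function('y')(-746, 657), 84485), -1) = Pow(Add(657, 84485), -1) = Pow(85142, -1) = Rational(1, 85142)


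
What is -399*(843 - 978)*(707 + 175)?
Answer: 47508930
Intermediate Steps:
-399*(843 - 978)*(707 + 175) = -(-53865)*882 = -399*(-119070) = 47508930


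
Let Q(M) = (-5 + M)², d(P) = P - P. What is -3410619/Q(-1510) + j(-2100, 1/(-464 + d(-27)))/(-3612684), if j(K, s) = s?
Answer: -211747064833797/142498226004800 ≈ -1.4860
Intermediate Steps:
d(P) = 0
-3410619/Q(-1510) + j(-2100, 1/(-464 + d(-27)))/(-3612684) = -3410619/(-5 - 1510)² + 1/((-464 + 0)*(-3612684)) = -3410619/((-1515)²) - 1/3612684/(-464) = -3410619/2295225 - 1/464*(-1/3612684) = -3410619*1/2295225 + 1/1676285376 = -1136873/765075 + 1/1676285376 = -211747064833797/142498226004800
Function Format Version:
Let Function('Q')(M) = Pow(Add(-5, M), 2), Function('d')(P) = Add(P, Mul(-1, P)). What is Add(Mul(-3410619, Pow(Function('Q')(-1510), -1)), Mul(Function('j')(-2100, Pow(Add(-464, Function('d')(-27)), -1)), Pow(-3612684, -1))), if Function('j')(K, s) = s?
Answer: Rational(-211747064833797, 142498226004800) ≈ -1.4860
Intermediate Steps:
Function('d')(P) = 0
Add(Mul(-3410619, Pow(Function('Q')(-1510), -1)), Mul(Function('j')(-2100, Pow(Add(-464, Function('d')(-27)), -1)), Pow(-3612684, -1))) = Add(Mul(-3410619, Pow(Pow(Add(-5, -1510), 2), -1)), Mul(Pow(Add(-464, 0), -1), Pow(-3612684, -1))) = Add(Mul(-3410619, Pow(Pow(-1515, 2), -1)), Mul(Pow(-464, -1), Rational(-1, 3612684))) = Add(Mul(-3410619, Pow(2295225, -1)), Mul(Rational(-1, 464), Rational(-1, 3612684))) = Add(Mul(-3410619, Rational(1, 2295225)), Rational(1, 1676285376)) = Add(Rational(-1136873, 765075), Rational(1, 1676285376)) = Rational(-211747064833797, 142498226004800)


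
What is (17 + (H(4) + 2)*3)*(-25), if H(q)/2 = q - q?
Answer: -575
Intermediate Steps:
H(q) = 0 (H(q) = 2*(q - q) = 2*0 = 0)
(17 + (H(4) + 2)*3)*(-25) = (17 + (0 + 2)*3)*(-25) = (17 + 2*3)*(-25) = (17 + 6)*(-25) = 23*(-25) = -575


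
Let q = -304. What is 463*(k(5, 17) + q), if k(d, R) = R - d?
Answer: -135196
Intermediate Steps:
463*(k(5, 17) + q) = 463*((17 - 1*5) - 304) = 463*((17 - 5) - 304) = 463*(12 - 304) = 463*(-292) = -135196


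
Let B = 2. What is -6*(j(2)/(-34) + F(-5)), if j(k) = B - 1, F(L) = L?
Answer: 513/17 ≈ 30.176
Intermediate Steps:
j(k) = 1 (j(k) = 2 - 1 = 1)
-6*(j(2)/(-34) + F(-5)) = -6*(1/(-34) - 5) = -6*(1*(-1/34) - 5) = -6*(-1/34 - 5) = -6*(-171/34) = 513/17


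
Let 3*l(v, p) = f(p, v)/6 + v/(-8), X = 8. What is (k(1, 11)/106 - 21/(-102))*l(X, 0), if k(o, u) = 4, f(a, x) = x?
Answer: 439/16218 ≈ 0.027069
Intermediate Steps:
l(v, p) = v/72 (l(v, p) = (v/6 + v/(-8))/3 = (v*(⅙) + v*(-⅛))/3 = (v/6 - v/8)/3 = (v/24)/3 = v/72)
(k(1, 11)/106 - 21/(-102))*l(X, 0) = (4/106 - 21/(-102))*((1/72)*8) = (4*(1/106) - 21*(-1/102))*(⅑) = (2/53 + 7/34)*(⅑) = (439/1802)*(⅑) = 439/16218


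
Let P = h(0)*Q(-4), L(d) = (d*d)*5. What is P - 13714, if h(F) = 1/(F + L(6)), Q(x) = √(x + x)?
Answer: -13714 + I*√2/90 ≈ -13714.0 + 0.015713*I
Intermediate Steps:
Q(x) = √2*√x (Q(x) = √(2*x) = √2*√x)
L(d) = 5*d² (L(d) = d²*5 = 5*d²)
h(F) = 1/(180 + F) (h(F) = 1/(F + 5*6²) = 1/(F + 5*36) = 1/(F + 180) = 1/(180 + F))
P = I*√2/90 (P = (√2*√(-4))/(180 + 0) = (√2*(2*I))/180 = (2*I*√2)/180 = I*√2/90 ≈ 0.015713*I)
P - 13714 = I*√2/90 - 13714 = -13714 + I*√2/90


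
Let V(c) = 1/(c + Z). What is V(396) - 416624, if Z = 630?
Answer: -427456223/1026 ≈ -4.1662e+5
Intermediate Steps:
V(c) = 1/(630 + c) (V(c) = 1/(c + 630) = 1/(630 + c))
V(396) - 416624 = 1/(630 + 396) - 416624 = 1/1026 - 416624 = -427456223/1026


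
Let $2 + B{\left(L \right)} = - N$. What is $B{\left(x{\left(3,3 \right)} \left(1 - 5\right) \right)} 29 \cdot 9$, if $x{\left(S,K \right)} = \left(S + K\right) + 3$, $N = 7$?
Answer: $-2349$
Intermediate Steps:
$x{\left(S,K \right)} = 3 + K + S$ ($x{\left(S,K \right)} = \left(K + S\right) + 3 = 3 + K + S$)
$B{\left(L \right)} = -9$ ($B{\left(L \right)} = -2 - 7 = -9$)
$B{\left(x{\left(3,3 \right)} \left(1 - 5\right) \right)} 29 \cdot 9 = \left(-9\right) 29 \cdot 9 = \left(-261\right) 9 = -2349$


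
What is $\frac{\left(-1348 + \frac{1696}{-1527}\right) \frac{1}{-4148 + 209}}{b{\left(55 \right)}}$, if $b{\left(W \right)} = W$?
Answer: $\frac{2060092}{330816915} \approx 0.0062273$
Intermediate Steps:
$\frac{\left(-1348 + \frac{1696}{-1527}\right) \frac{1}{-4148 + 209}}{b{\left(55 \right)}} = \frac{\left(-1348 + \frac{1696}{-1527}\right) \frac{1}{-4148 + 209}}{55} = \frac{-1348 + 1696 \left(- \frac{1}{1527}\right)}{-3939} \cdot \frac{1}{55} = \left(-1348 - \frac{1696}{1527}\right) \left(- \frac{1}{3939}\right) \frac{1}{55} = \left(- \frac{2060092}{1527}\right) \left(- \frac{1}{3939}\right) \frac{1}{55} = \frac{2060092}{6014853} \cdot \frac{1}{55} = \frac{2060092}{330816915}$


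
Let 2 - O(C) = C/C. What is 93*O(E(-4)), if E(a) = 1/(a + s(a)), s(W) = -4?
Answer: 93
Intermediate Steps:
E(a) = 1/(-4 + a) (E(a) = 1/(a - 4) = 1/(-4 + a))
O(C) = 1 (O(C) = 2 - C/C = 2 - 1*1 = 2 - 1 = 1)
93*O(E(-4)) = 93*1 = 93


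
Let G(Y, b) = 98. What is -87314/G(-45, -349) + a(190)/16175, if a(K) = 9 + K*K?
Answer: -704382634/792575 ≈ -888.73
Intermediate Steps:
a(K) = 9 + K**2
-87314/G(-45, -349) + a(190)/16175 = -87314/98 + (9 + 190**2)/16175 = -87314*1/98 + (9 + 36100)*(1/16175) = -43657/49 + 36109*(1/16175) = -43657/49 + 36109/16175 = -704382634/792575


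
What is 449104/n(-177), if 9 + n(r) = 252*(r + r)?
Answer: -449104/89217 ≈ -5.0338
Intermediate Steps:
n(r) = -9 + 504*r (n(r) = -9 + 252*(r + r) = -9 + 252*(2*r) = -9 + 504*r)
449104/n(-177) = 449104/(-9 + 504*(-177)) = 449104/(-9 - 89208) = 449104/(-89217) = 449104*(-1/89217) = -449104/89217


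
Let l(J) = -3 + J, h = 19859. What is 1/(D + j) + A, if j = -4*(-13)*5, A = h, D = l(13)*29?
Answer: 10922451/550 ≈ 19859.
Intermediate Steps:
D = 290 (D = (-3 + 13)*29 = 10*29 = 290)
A = 19859
j = 260 (j = 52*5 = 260)
1/(D + j) + A = 1/(290 + 260) + 19859 = 1/550 + 19859 = 10922451/550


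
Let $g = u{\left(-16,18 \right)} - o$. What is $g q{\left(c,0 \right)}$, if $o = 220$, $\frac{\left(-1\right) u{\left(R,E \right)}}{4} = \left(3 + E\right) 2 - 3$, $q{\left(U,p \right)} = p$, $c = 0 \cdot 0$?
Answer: $0$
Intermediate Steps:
$c = 0$
$u{\left(R,E \right)} = -12 - 8 E$ ($u{\left(R,E \right)} = - 4 \left(\left(3 + E\right) 2 - 3\right) = - 4 \left(\left(6 + 2 E\right) - 3\right) = - 4 \left(3 + 2 E\right) = -12 - 8 E$)
$g = -376$ ($g = \left(-12 - 144\right) - 220 = -156 - 220 = -376$)
$g q{\left(c,0 \right)} = \left(-376\right) 0 = 0$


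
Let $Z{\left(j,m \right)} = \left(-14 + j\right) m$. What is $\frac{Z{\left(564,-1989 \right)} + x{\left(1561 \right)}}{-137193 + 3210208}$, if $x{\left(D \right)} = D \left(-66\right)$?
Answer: $- \frac{108816}{279365} \approx -0.38951$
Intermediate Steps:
$Z{\left(j,m \right)} = m \left(-14 + j\right)$
$x{\left(D \right)} = - 66 D$
$\frac{Z{\left(564,-1989 \right)} + x{\left(1561 \right)}}{-137193 + 3210208} = \frac{- 1989 \left(-14 + 564\right) - 103026}{-137193 + 3210208} = \frac{\left(-1989\right) 550 - 103026}{3073015} = \left(-1093950 - 103026\right) \frac{1}{3073015} = \left(-1196976\right) \frac{1}{3073015} = - \frac{108816}{279365}$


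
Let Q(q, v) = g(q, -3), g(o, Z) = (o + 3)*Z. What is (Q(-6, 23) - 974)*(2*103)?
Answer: -198790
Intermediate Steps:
g(o, Z) = Z*(3 + o) (g(o, Z) = (3 + o)*Z = Z*(3 + o))
Q(q, v) = -9 - 3*q (Q(q, v) = -3*(3 + q) = -9 - 3*q)
(Q(-6, 23) - 974)*(2*103) = ((-9 - 3*(-6)) - 974)*(2*103) = ((-9 + 18) - 974)*206 = (9 - 974)*206 = -965*206 = -198790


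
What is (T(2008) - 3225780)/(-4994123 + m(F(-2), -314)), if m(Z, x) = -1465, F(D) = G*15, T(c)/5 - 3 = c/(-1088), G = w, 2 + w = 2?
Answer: 438705295/679399968 ≈ 0.64572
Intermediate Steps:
w = 0 (w = -2 + 2 = 0)
G = 0
T(c) = 15 - 5*c/1088 (T(c) = 15 + 5*(c/(-1088)) = 15 + 5*(c*(-1/1088)) = 15 + 5*(-c/1088) = 15 - 5*c/1088)
F(D) = 0 (F(D) = 0*15 = 0)
(T(2008) - 3225780)/(-4994123 + m(F(-2), -314)) = ((15 - 5/1088*2008) - 3225780)/(-4994123 - 1465) = ((15 - 1255/136) - 3225780)/(-4995588) = (785/136 - 3225780)*(-1/4995588) = -438705295/136*(-1/4995588) = 438705295/679399968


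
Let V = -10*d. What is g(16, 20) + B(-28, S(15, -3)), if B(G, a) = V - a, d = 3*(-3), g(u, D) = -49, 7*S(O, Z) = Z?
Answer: 290/7 ≈ 41.429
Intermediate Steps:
S(O, Z) = Z/7
d = -9
V = 90 (V = -10*(-9) = 90)
B(G, a) = 90 - a
g(16, 20) + B(-28, S(15, -3)) = -49 + (90 - (-3)/7) = -49 + (90 - 1*(-3/7)) = -49 + (90 + 3/7) = -49 + 633/7 = 290/7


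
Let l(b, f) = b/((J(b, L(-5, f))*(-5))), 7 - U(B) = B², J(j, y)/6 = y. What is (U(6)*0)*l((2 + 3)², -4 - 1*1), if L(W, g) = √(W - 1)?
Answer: 0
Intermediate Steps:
L(W, g) = √(-1 + W)
J(j, y) = 6*y
U(B) = 7 - B²
l(b, f) = I*b*√6/180 (l(b, f) = b/(((6*√(-1 - 5))*(-5))) = b/(((6*√(-6))*(-5))) = b/(((6*(I*√6))*(-5))) = b/(((6*I*√6)*(-5))) = b/((-30*I*√6)) = b*(I*√6/180) = I*b*√6/180)
(U(6)*0)*l((2 + 3)², -4 - 1*1) = ((7 - 1*6²)*0)*(I*(2 + 3)²*√6/180) = ((7 - 1*36)*0)*((1/180)*I*5²*√6) = ((7 - 36)*0)*((1/180)*I*25*√6) = (-29*0)*(5*I*√6/36) = 0*(5*I*√6/36) = 0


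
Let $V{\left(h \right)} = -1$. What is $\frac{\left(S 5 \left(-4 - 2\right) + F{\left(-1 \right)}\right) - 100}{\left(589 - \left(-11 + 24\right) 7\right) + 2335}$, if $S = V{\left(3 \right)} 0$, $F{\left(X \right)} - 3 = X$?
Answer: $- \frac{98}{2833} \approx -0.034592$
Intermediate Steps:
$F{\left(X \right)} = 3 + X$
$S = 0$ ($S = \left(-1\right) 0 = 0$)
$\frac{\left(S 5 \left(-4 - 2\right) + F{\left(-1 \right)}\right) - 100}{\left(589 - \left(-11 + 24\right) 7\right) + 2335} = \frac{\left(0 \cdot 5 \left(-4 - 2\right) + \left(3 - 1\right)\right) - 100}{\left(589 - \left(-11 + 24\right) 7\right) + 2335} = \frac{\left(0 \cdot 5 \left(-6\right) + 2\right) - 100}{\left(589 - 13 \cdot 7\right) + 2335} = \frac{\left(0 \left(-30\right) + 2\right) - 100}{\left(589 - 91\right) + 2335} = \frac{\left(0 + 2\right) - 100}{\left(589 - 91\right) + 2335} = \frac{2 - 100}{498 + 2335} = - \frac{98}{2833}$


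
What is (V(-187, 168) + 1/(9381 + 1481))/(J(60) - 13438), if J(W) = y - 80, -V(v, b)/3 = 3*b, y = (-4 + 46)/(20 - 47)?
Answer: 147810087/1321644712 ≈ 0.11184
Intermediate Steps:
y = -14/9 (y = 42/(-27) = 42*(-1/27) = -14/9 ≈ -1.5556)
V(v, b) = -9*b
J(W) = -734/9 (J(W) = -14/9 - 80 = -734/9)
(V(-187, 168) + 1/(9381 + 1481))/(J(60) - 13438) = (-9*168 + 1/(9381 + 1481))/(-734/9 - 13438) = (-1512 + 1/10862)/(-121676/9) = (-1512 + 1/10862)*(-9/121676) = -16423343/10862*(-9/121676) = 147810087/1321644712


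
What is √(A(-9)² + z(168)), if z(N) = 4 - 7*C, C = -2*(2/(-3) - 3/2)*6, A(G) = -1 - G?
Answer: I*√114 ≈ 10.677*I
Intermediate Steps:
C = 26 (C = -2*(2*(-⅓) - 3*½)*6 = -2*(-⅔ - 3/2)*6 = -2*(-13/6)*6 = (13/3)*6 = 26)
z(N) = -178 (z(N) = 4 - 7*26 = 4 - 182 = -178)
√(A(-9)² + z(168)) = √((-1 - 1*(-9))² - 178) = √((-1 + 9)² - 178) = √(8² - 178) = √(64 - 178) = √(-114) = I*√114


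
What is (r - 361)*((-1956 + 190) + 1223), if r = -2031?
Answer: 1298856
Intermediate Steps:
(r - 361)*((-1956 + 190) + 1223) = (-2031 - 361)*((-1956 + 190) + 1223) = -2392*(-1766 + 1223) = -2392*(-543) = 1298856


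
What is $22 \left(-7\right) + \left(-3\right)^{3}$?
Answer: $-181$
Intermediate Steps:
$22 \left(-7\right) + \left(-3\right)^{3} = -154 - 27 = -181$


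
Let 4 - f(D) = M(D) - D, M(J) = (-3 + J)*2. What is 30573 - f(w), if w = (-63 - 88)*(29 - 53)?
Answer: 34187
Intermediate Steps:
w = 3624 (w = -151*(-24) = 3624)
M(J) = -6 + 2*J
f(D) = 10 - D (f(D) = 4 - ((-6 + 2*D) - D) = 4 - (-6 + D) = 4 + (6 - D) = 10 - D)
30573 - f(w) = 30573 - (10 - 1*3624) = 30573 - (10 - 3624) = 30573 - 1*(-3614) = 30573 + 3614 = 34187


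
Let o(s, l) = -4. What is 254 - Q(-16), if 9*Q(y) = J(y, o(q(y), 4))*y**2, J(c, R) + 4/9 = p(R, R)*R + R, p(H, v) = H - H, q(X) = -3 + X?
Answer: 30814/81 ≈ 380.42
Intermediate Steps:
p(H, v) = 0
J(c, R) = -4/9 + R (J(c, R) = -4/9 + (0*R + R) = -4/9 + (0 + R) = -4/9 + R)
Q(y) = -40*y**2/81 (Q(y) = ((-4/9 - 4)*y**2)/9 = (-40*y**2/9)/9 = -40*y**2/81)
254 - Q(-16) = 254 - (-40)*(-16)**2/81 = 254 - (-40)*256/81 = 254 - 1*(-10240/81) = 254 + 10240/81 = 30814/81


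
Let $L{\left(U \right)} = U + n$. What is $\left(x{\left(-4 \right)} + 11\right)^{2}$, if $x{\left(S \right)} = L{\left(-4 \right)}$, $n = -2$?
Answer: $25$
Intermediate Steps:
$L{\left(U \right)} = -2 + U$ ($L{\left(U \right)} = U - 2 = -2 + U$)
$x{\left(S \right)} = -6$ ($x{\left(S \right)} = -2 - 4 = -6$)
$\left(x{\left(-4 \right)} + 11\right)^{2} = \left(-6 + 11\right)^{2} = 5^{2} = 25$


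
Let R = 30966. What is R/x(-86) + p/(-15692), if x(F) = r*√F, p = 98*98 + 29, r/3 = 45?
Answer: -9633/15692 - 5161*I*√86/1935 ≈ -0.61388 - 24.734*I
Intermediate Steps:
r = 135 (r = 3*45 = 135)
p = 9633 (p = 9604 + 29 = 9633)
x(F) = 135*√F
R/x(-86) + p/(-15692) = 30966/((135*√(-86))) + 9633/(-15692) = 30966/((135*(I*√86))) + 9633*(-1/15692) = 30966/((135*I*√86)) - 9633/15692 = 30966*(-I*√86/11610) - 9633/15692 = -5161*I*√86/1935 - 9633/15692 = -9633/15692 - 5161*I*√86/1935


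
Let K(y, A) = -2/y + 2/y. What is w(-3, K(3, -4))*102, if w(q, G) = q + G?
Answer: -306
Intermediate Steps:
K(y, A) = 0
w(q, G) = G + q
w(-3, K(3, -4))*102 = (0 - 3)*102 = -3*102 = -306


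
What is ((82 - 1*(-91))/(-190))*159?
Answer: -27507/190 ≈ -144.77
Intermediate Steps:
((82 - 1*(-91))/(-190))*159 = ((82 + 91)*(-1/190))*159 = (173*(-1/190))*159 = -173/190*159 = -27507/190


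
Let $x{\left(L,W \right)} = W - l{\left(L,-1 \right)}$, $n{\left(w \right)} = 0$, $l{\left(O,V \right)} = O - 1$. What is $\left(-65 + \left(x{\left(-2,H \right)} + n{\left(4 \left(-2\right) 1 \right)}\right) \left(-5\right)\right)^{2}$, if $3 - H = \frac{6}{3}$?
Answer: $7225$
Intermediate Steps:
$l{\left(O,V \right)} = -1 + O$
$H = 1$ ($H = 3 - \frac{6}{3} = 3 - 6 \cdot \frac{1}{3} = 3 - 2 = 1$)
$x{\left(L,W \right)} = 1 + W - L$ ($x{\left(L,W \right)} = W - \left(-1 + L\right) = 1 + W - L$)
$\left(-65 + \left(x{\left(-2,H \right)} + n{\left(4 \left(-2\right) 1 \right)}\right) \left(-5\right)\right)^{2} = \left(-65 + \left(\left(1 + 1 - -2\right) + 0\right) \left(-5\right)\right)^{2} = \left(-65 + \left(\left(1 + 1 + 2\right) + 0\right) \left(-5\right)\right)^{2} = \left(-65 + \left(4 + 0\right) \left(-5\right)\right)^{2} = \left(-65 + 4 \left(-5\right)\right)^{2} = \left(-65 - 20\right)^{2} = \left(-85\right)^{2} = 7225$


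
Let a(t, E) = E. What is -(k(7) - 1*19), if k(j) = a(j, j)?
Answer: 12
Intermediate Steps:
k(j) = j
-(k(7) - 1*19) = -(7 - 1*19) = -(7 - 19) = -1*(-12) = 12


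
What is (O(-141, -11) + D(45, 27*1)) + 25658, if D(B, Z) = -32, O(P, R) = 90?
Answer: 25716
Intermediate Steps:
(O(-141, -11) + D(45, 27*1)) + 25658 = (90 - 32) + 25658 = 58 + 25658 = 25716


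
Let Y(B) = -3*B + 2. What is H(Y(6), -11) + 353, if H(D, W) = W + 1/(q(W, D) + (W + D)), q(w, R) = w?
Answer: 12995/38 ≈ 341.97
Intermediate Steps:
Y(B) = 2 - 3*B
H(D, W) = W + 1/(D + 2*W) (H(D, W) = W + 1/(W + (W + D)) = W + 1/(W + (D + W)) = W + 1/(D + 2*W))
H(Y(6), -11) + 353 = (1 + 2*(-11)**2 + (2 - 3*6)*(-11))/((2 - 3*6) + 2*(-11)) + 353 = (1 + 2*121 + (2 - 18)*(-11))/((2 - 18) - 22) + 353 = (1 + 242 - 16*(-11))/(-16 - 22) + 353 = (1 + 242 + 176)/(-38) + 353 = -1/38*419 + 353 = -419/38 + 353 = 12995/38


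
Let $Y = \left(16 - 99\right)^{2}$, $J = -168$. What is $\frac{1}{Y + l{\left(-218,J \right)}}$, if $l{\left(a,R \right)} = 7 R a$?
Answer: $\frac{1}{263257} \approx 3.7986 \cdot 10^{-6}$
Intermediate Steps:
$Y = 6889$ ($Y = \left(-83\right)^{2} = 6889$)
$l{\left(a,R \right)} = 7 R a$
$\frac{1}{Y + l{\left(-218,J \right)}} = \frac{1}{6889 + 7 \left(-168\right) \left(-218\right)} = \frac{1}{6889 + 256368} = \frac{1}{263257}$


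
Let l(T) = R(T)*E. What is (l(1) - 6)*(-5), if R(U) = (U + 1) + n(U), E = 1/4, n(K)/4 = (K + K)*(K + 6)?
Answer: -85/2 ≈ -42.500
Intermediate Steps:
n(K) = 8*K*(6 + K) (n(K) = 4*((K + K)*(K + 6)) = 4*((2*K)*(6 + K)) = 4*(2*K*(6 + K)) = 8*K*(6 + K))
E = ¼ ≈ 0.25000
R(U) = 1 + U + 8*U*(6 + U) (R(U) = (U + 1) + 8*U*(6 + U) = (1 + U) + 8*U*(6 + U) = 1 + U + 8*U*(6 + U))
l(T) = ¼ + T/4 + 2*T*(6 + T) (l(T) = (1 + T + 8*T*(6 + T))*(¼) = ¼ + T/4 + 2*T*(6 + T))
(l(1) - 6)*(-5) = ((¼ + (¼)*1 + 2*1*(6 + 1)) - 6)*(-5) = ((¼ + ¼ + 2*1*7) - 6)*(-5) = ((¼ + ¼ + 14) - 6)*(-5) = (29/2 - 6)*(-5) = (17/2)*(-5) = -85/2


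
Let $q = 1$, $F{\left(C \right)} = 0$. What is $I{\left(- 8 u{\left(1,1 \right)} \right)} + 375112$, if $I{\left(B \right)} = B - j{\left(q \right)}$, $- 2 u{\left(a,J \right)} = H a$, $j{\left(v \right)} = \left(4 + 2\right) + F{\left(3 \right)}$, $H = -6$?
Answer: $375082$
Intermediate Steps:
$j{\left(v \right)} = 6$ ($j{\left(v \right)} = \left(4 + 2\right) + 0 = 6 + 0 = 6$)
$u{\left(a,J \right)} = 3 a$ ($u{\left(a,J \right)} = - \frac{\left(-6\right) a}{2} = 3 a$)
$I{\left(B \right)} = -6 + B$ ($I{\left(B \right)} = B - 6 = -6 + B$)
$I{\left(- 8 u{\left(1,1 \right)} \right)} + 375112 = \left(-6 - 8 \cdot 3 \cdot 1\right) + 375112 = \left(-6 - 24\right) + 375112 = -30 + 375112 = 375082$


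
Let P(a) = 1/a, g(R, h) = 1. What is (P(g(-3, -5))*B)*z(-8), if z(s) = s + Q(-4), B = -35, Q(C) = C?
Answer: 420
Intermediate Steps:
z(s) = -4 + s (z(s) = s - 4 = -4 + s)
(P(g(-3, -5))*B)*z(-8) = (-35/1)*(-4 - 8) = (1*(-35))*(-12) = -35*(-12) = 420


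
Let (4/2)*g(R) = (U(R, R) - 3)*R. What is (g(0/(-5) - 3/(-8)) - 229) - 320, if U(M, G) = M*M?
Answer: -562725/1024 ≈ -549.54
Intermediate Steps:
U(M, G) = M²
g(R) = R*(-3 + R²)/2 (g(R) = ((R² - 3)*R)/2 = ((-3 + R²)*R)/2 = (R*(-3 + R²))/2 = R*(-3 + R²)/2)
(g(0/(-5) - 3/(-8)) - 229) - 320 = ((0/(-5) - 3/(-8))*(-3 + (0/(-5) - 3/(-8))²)/2 - 229) - 320 = ((0*(-⅕) - 3*(-⅛))*(-3 + (0*(-⅕) - 3*(-⅛))²)/2 - 229) - 320 = ((0 + 3/8)*(-3 + (0 + 3/8)²)/2 - 229) - 320 = ((½)*(3/8)*(-3 + (3/8)²) - 229) - 320 = ((½)*(3/8)*(-3 + 9/64) - 229) - 320 = ((½)*(3/8)*(-183/64) - 229) - 320 = (-549/1024 - 229) - 320 = -235045/1024 - 320 = -562725/1024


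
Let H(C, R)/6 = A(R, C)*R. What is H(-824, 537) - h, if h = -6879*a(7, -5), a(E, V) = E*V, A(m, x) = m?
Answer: 1489449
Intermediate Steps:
H(C, R) = 6*R**2 (H(C, R) = 6*(R*R) = 6*R**2)
h = 240765 (h = -48153*(-5) = -6879*(-35) = 240765)
H(-824, 537) - h = 6*537**2 - 1*240765 = 6*288369 - 240765 = 1730214 - 240765 = 1489449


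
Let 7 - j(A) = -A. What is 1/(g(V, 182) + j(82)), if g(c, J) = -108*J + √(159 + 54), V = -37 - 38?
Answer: -19567/382867276 - √213/382867276 ≈ -5.1145e-5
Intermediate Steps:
V = -75
g(c, J) = √213 - 108*J (g(c, J) = -108*J + √213 = √213 - 108*J)
j(A) = 7 + A (j(A) = 7 - (-1)*A = 7 + A)
1/(g(V, 182) + j(82)) = 1/((√213 - 108*182) + (7 + 82)) = 1/((√213 - 19656) + 89) = 1/((-19656 + √213) + 89) = 1/(-19567 + √213)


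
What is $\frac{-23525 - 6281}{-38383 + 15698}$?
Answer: $\frac{29806}{22685} \approx 1.3139$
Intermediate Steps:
$\frac{-23525 - 6281}{-38383 + 15698} = \frac{-23525 + \left(-9209 + 2928\right)}{-22685} = \left(-23525 - 6281\right) \left(- \frac{1}{22685}\right) = \left(-29806\right) \left(- \frac{1}{22685}\right) = \frac{29806}{22685}$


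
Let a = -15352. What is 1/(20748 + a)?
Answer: 1/5396 ≈ 0.00018532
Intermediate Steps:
1/(20748 + a) = 1/(20748 - 15352) = 1/5396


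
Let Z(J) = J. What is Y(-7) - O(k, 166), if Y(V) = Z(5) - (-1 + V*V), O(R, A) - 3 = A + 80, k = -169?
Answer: -292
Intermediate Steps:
O(R, A) = 83 + A (O(R, A) = 3 + (A + 80) = 3 + (80 + A) = 83 + A)
Y(V) = 6 - V**2 (Y(V) = 5 - (-1 + V*V) = 5 - (-1 + V**2) = 5 + (1 - V**2) = 6 - V**2)
Y(-7) - O(k, 166) = (6 - 1*(-7)**2) - (83 + 166) = (6 - 1*49) - 1*249 = (6 - 49) - 249 = -43 - 249 = -292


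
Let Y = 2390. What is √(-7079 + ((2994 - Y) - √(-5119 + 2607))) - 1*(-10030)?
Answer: 10030 + √(-6475 - 4*I*√157) ≈ 10030.0 - 80.468*I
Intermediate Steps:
√(-7079 + ((2994 - Y) - √(-5119 + 2607))) - 1*(-10030) = √(-7079 + ((2994 - 1*2390) - √(-5119 + 2607))) - 1*(-10030) = √(-7079 + ((2994 - 2390) - √(-2512))) + 10030 = √(-7079 + (604 - 4*I*√157)) + 10030 = √(-6475 - 4*I*√157) + 10030 = 10030 + √(-6475 - 4*I*√157)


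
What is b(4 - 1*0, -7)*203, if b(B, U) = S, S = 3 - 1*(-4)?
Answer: 1421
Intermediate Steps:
S = 7 (S = 3 + 4 = 7)
b(B, U) = 7
b(4 - 1*0, -7)*203 = 7*203 = 1421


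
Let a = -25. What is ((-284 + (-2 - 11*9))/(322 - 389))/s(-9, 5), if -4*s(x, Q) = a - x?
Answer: 385/268 ≈ 1.4366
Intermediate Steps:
s(x, Q) = 25/4 + x/4 (s(x, Q) = -(-25 - x)/4 = 25/4 + x/4)
((-284 + (-2 - 11*9))/(322 - 389))/s(-9, 5) = ((-284 + (-2 - 11*9))/(322 - 389))/(25/4 + (1/4)*(-9)) = ((-284 + (-2 - 99))/(-67))/(25/4 - 9/4) = ((-284 - 101)*(-1/67))/4 = -385*(-1/67)*(1/4) = (385/67)*(1/4) = 385/268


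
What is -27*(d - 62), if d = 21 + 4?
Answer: 999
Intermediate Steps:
d = 25
-27*(d - 62) = -27*(25 - 62) = -27*(-37) = 999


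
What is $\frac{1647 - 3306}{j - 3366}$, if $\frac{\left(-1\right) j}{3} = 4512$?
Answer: $\frac{553}{5634} \approx 0.098154$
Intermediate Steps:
$j = -13536$ ($j = \left(-3\right) 4512 = -13536$)
$\frac{1647 - 3306}{j - 3366} = \frac{1647 - 3306}{-13536 - 3366} = - \frac{1659}{-16902} = \left(-1659\right) \left(- \frac{1}{16902}\right) = \frac{553}{5634}$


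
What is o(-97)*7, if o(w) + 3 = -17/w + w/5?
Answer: -75453/485 ≈ -155.57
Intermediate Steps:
o(w) = -3 - 17/w + w/5 (o(w) = -3 + (-17/w + w/5) = -3 - 17/w + w/5)
o(-97)*7 = (-3 - 17/(-97) + (⅕)*(-97))*7 = (-3 - 17*(-1/97) - 97/5)*7 = (-3 + 17/97 - 97/5)*7 = -10779/485*7 = -75453/485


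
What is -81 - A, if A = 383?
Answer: -464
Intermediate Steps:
-81 - A = -81 - 1*383 = -81 - 383 = -464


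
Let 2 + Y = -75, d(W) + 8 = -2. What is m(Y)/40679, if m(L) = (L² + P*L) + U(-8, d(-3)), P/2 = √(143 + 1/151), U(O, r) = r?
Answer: 5919/40679 - 154*√3260694/6142529 ≈ 0.10023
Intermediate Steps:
d(W) = -10 (d(W) = -8 - 2 = -10)
P = 2*√3260694/151 (P = 2*√(143 + 1/151) = 2*√(21594/151) = 2*(√3260694/151) = 2*√3260694/151 ≈ 23.917)
Y = -77 (Y = -2 - 75 = -77)
m(L) = -10 + L² + 2*L*√3260694/151 (m(L) = (L² + (2*√3260694/151)*L) - 10 = (L² + 2*L*√3260694/151) - 10 = -10 + L² + 2*L*√3260694/151)
m(Y)/40679 = (-10 + (-77)² + (2/151)*(-77)*√3260694)/40679 = (-10 + 5929 - 154*√3260694/151)*(1/40679) = (5919 - 154*√3260694/151)*(1/40679) = 5919/40679 - 154*√3260694/6142529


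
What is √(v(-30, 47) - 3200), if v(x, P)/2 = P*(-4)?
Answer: 2*I*√894 ≈ 59.8*I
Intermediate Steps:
v(x, P) = -8*P (v(x, P) = 2*(P*(-4)) = 2*(-4*P) = -8*P)
√(v(-30, 47) - 3200) = √(-8*47 - 3200) = √(-376 - 3200) = √(-3576) = 2*I*√894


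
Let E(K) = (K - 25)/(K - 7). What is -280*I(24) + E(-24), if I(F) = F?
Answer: -208271/31 ≈ -6718.4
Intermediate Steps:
E(K) = (-25 + K)/(-7 + K)
-280*I(24) + E(-24) = -280*24 + (-25 - 24)/(-7 - 24) = -6720 - 49/(-31) = -6720 - 1/31*(-49) = -6720 + 49/31 = -208271/31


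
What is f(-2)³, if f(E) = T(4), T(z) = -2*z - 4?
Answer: -1728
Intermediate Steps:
T(z) = -4 - 2*z
f(E) = -12 (f(E) = -4 - 2*4 = -4 - 8 = -12)
f(-2)³ = (-12)³ = -1728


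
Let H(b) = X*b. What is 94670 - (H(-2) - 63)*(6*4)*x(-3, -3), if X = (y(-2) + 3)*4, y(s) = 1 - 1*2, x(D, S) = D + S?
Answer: 83294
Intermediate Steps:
y(s) = -1 (y(s) = 1 - 2 = -1)
X = 8 (X = (-1 + 3)*4 = 2*4 = 8)
H(b) = 8*b
94670 - (H(-2) - 63)*(6*4)*x(-3, -3) = 94670 - (8*(-2) - 63)*(6*4)*(-3 - 3) = 94670 - (-16 - 63)*24*(-6) = 94670 - (-79)*(-144) = 94670 - 1*11376 = 94670 - 11376 = 83294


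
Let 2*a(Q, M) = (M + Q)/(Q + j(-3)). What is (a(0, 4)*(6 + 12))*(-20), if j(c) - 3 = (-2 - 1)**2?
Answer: -60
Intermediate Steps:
j(c) = 12 (j(c) = 3 + (-2 - 1)**2 = 3 + (-3)**2 = 3 + 9 = 12)
a(Q, M) = (M + Q)/(2*(12 + Q)) (a(Q, M) = ((M + Q)/(Q + 12))/2 = ((M + Q)/(12 + Q))/2 = (M + Q)/(2*(12 + Q)))
(a(0, 4)*(6 + 12))*(-20) = (((4 + 0)/(2*(12 + 0)))*(6 + 12))*(-20) = (((1/2)*4/12)*18)*(-20) = (((1/2)*(1/12)*4)*18)*(-20) = ((1/6)*18)*(-20) = 3*(-20) = -60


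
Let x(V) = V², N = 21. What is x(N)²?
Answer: 194481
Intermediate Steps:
x(N)² = (21²)² = 441² = 194481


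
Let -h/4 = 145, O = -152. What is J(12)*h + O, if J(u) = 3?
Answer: -1892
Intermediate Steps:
h = -580 (h = -4*145 = -580)
J(12)*h + O = 3*(-580) - 152 = -1740 - 152 = -1892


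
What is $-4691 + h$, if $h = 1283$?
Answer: $-3408$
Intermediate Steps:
$-4691 + h = -4691 + 1283 = -3408$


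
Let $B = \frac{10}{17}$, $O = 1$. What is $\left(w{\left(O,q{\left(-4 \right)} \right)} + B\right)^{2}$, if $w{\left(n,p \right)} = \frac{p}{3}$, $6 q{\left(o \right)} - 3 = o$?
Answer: $\frac{26569}{93636} \approx 0.28375$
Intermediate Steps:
$q{\left(o \right)} = \frac{1}{2} + \frac{o}{6}$
$w{\left(n,p \right)} = \frac{p}{3}$ ($w{\left(n,p \right)} = p \frac{1}{3} = \frac{p}{3}$)
$B = \frac{10}{17}$ ($B = 10 \cdot \frac{1}{17} = \frac{10}{17} \approx 0.58823$)
$\left(w{\left(O,q{\left(-4 \right)} \right)} + B\right)^{2} = \left(\frac{\frac{1}{2} + \frac{1}{6} \left(-4\right)}{3} + \frac{10}{17}\right)^{2} = \left(\frac{\frac{1}{2} - \frac{2}{3}}{3} + \frac{10}{17}\right)^{2} = \left(\frac{1}{3} \left(- \frac{1}{6}\right) + \frac{10}{17}\right)^{2} = \left(- \frac{1}{18} + \frac{10}{17}\right)^{2} = \left(\frac{163}{306}\right)^{2} = \frac{26569}{93636}$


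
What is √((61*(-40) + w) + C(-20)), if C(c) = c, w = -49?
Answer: I*√2509 ≈ 50.09*I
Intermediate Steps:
√((61*(-40) + w) + C(-20)) = √((61*(-40) - 49) - 20) = √((-2440 - 49) - 20) = √(-2489 - 20) = √(-2509) = I*√2509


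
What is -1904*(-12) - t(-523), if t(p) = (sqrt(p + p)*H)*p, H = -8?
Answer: 22848 - 4184*I*sqrt(1046) ≈ 22848.0 - 1.3532e+5*I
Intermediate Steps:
t(p) = -8*sqrt(2)*p**(3/2) (t(p) = (sqrt(p + p)*(-8))*p = (sqrt(2*p)*(-8))*p = ((sqrt(2)*sqrt(p))*(-8))*p = (-8*sqrt(2)*sqrt(p))*p = -8*sqrt(2)*p**(3/2))
-1904*(-12) - t(-523) = -1904*(-12) - (-8)*sqrt(2)*(-523)**(3/2) = 22848 - (-8)*sqrt(2)*(-523*I*sqrt(523)) = 22848 - 4184*I*sqrt(1046)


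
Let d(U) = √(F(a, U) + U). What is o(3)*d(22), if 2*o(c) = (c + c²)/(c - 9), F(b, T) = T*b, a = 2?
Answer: -√66 ≈ -8.1240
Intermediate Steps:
d(U) = √3*√U (d(U) = √(U*2 + U) = √(2*U + U) = √(3*U) = √3*√U)
o(c) = (c + c²)/(2*(-9 + c)) (o(c) = ((c + c²)/(c - 9))/2 = ((c + c²)/(-9 + c))/2 = (c + c²)/(2*(-9 + c)))
o(3)*d(22) = ((½)*3*(1 + 3)/(-9 + 3))*(√3*√22) = ((½)*3*4/(-6))*√66 = ((½)*3*(-⅙)*4)*√66 = -√66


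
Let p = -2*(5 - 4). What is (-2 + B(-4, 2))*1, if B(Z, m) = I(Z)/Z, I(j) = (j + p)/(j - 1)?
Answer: -23/10 ≈ -2.3000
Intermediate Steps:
p = -2 (p = -2*1 = -2)
I(j) = (-2 + j)/(-1 + j) (I(j) = (j - 2)/(j - 1) = (-2 + j)/(-1 + j))
B(Z, m) = (-2 + Z)/(Z*(-1 + Z)) (B(Z, m) = ((-2 + Z)/(-1 + Z))/Z = (-2 + Z)/(Z*(-1 + Z)))
(-2 + B(-4, 2))*1 = (-2 + (-2 - 4)/((-4)*(-1 - 4)))*1 = (-2 - ¼*(-6)/(-5))*1 = (-2 - ¼*(-⅕)*(-6))*1 = (-2 - 3/10)*1 = -23/10*1 = -23/10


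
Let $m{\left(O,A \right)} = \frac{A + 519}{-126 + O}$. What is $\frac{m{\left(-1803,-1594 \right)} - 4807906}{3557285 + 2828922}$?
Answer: $- \frac{9274449599}{12318993303} \approx -0.75286$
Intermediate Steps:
$m{\left(O,A \right)} = \frac{519 + A}{-126 + O}$
$\frac{m{\left(-1803,-1594 \right)} - 4807906}{3557285 + 2828922} = \frac{\frac{519 - 1594}{-126 - 1803} - 4807906}{3557285 + 2828922} = \frac{\frac{1}{-1929} \left(-1075\right) - 4807906}{6386207} = \left(\left(- \frac{1}{1929}\right) \left(-1075\right) - 4807906\right) \frac{1}{6386207} = \left(\frac{1075}{1929} - 4807906\right) \frac{1}{6386207} = \left(- \frac{9274449599}{1929}\right) \frac{1}{6386207} = - \frac{9274449599}{12318993303}$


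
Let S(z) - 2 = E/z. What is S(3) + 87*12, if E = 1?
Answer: 3139/3 ≈ 1046.3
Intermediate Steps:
S(z) = 2 + 1/z
S(3) + 87*12 = (2 + 1/3) + 87*12 = (2 + 1/3) + 1044 = 7/3 + 1044 = 3139/3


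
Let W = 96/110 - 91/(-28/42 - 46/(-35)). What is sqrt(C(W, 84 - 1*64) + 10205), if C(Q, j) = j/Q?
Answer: sqrt(367742310645)/6003 ≈ 101.02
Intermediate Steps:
W = -522261/3740 (W = 96*(1/110) - 91/(-28*1/42 - 46*(-1/35)) = 48/55 - 91/(-2/3 + 46/35) = 48/55 - 91/68/105 = 48/55 - 91*105/68 = 48/55 - 9555/68 = -522261/3740 ≈ -139.64)
sqrt(C(W, 84 - 1*64) + 10205) = sqrt((84 - 1*64)/(-522261/3740) + 10205) = sqrt((84 - 64)*(-3740/522261) + 10205) = sqrt(20*(-3740/522261) + 10205) = sqrt(-74800/522261 + 10205) = sqrt(5329598705/522261) = sqrt(367742310645)/6003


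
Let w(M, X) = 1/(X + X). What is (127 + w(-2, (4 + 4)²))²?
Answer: 264290049/16384 ≈ 16131.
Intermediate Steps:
w(M, X) = 1/(2*X)
(127 + w(-2, (4 + 4)²))² = (127 + 1/(2*((4 + 4)²)))² = (127 + 1/(2*(8²)))² = (127 + (½)/64)² = (127 + (½)*(1/64))² = (127 + 1/128)² = (16257/128)² = 264290049/16384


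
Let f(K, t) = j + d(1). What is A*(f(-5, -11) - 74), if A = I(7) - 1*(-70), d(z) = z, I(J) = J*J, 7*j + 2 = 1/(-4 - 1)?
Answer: -43622/5 ≈ -8724.4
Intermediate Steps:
j = -11/35 (j = -2/7 + 1/(7*(-4 - 1)) = -2/7 + (1/7)/(-5) = -2/7 + (1/7)*(-1/5) = -2/7 - 1/35 = -11/35 ≈ -0.31429)
I(J) = J**2
A = 119 (A = 7**2 - 1*(-70) = 49 + 70 = 119)
f(K, t) = 24/35 (f(K, t) = -11/35 + 1 = 24/35)
A*(f(-5, -11) - 74) = 119*(24/35 - 74) = 119*(-2566/35) = -43622/5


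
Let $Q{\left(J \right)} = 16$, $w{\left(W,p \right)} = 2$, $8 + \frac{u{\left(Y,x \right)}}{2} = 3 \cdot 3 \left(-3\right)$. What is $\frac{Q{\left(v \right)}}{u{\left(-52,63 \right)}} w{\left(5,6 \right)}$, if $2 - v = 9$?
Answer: $- \frac{16}{35} \approx -0.45714$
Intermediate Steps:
$u{\left(Y,x \right)} = -70$ ($u{\left(Y,x \right)} = -16 + 2 \cdot 3 \cdot 3 \left(-3\right) = -16 + 2 \cdot 9 \left(-3\right) = -16 + 2 \left(-27\right) = -16 - 54 = -70$)
$v = -7$ ($v = 2 - 9 = -7$)
$\frac{Q{\left(v \right)}}{u{\left(-52,63 \right)}} w{\left(5,6 \right)} = \frac{16}{-70} \cdot 2 = 16 \left(- \frac{1}{70}\right) 2 = \left(- \frac{8}{35}\right) 2 = - \frac{16}{35}$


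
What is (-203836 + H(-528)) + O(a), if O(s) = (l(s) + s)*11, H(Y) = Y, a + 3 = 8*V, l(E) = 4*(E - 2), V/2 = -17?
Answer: -219577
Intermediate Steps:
V = -34 (V = 2*(-17) = -34)
l(E) = -8 + 4*E (l(E) = 4*(-2 + E) = -8 + 4*E)
a = -275 (a = -3 + 8*(-34) = -3 - 272 = -275)
O(s) = -88 + 55*s (O(s) = ((-8 + 4*s) + s)*11 = (-8 + 5*s)*11 = -88 + 55*s)
(-203836 + H(-528)) + O(a) = (-203836 - 528) + (-88 + 55*(-275)) = -204364 + (-88 - 15125) = -204364 - 15213 = -219577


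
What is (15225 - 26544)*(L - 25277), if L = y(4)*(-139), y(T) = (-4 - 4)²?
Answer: 386804187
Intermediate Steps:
y(T) = 64 (y(T) = (-8)² = 64)
L = -8896 (L = 64*(-139) = -8896)
(15225 - 26544)*(L - 25277) = (15225 - 26544)*(-8896 - 25277) = -11319*(-34173) = 386804187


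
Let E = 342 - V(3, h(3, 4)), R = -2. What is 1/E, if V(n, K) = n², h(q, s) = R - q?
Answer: 1/333 ≈ 0.0030030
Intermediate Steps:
h(q, s) = -2 - q
E = 333 (E = 342 - 1*3² = 342 - 1*9 = 342 - 9 = 333)
1/E = 1/333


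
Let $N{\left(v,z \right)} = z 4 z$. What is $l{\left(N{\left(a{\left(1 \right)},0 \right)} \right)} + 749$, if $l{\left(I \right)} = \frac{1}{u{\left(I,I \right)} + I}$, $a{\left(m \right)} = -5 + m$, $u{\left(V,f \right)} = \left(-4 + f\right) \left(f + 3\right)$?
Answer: $\frac{8987}{12} \approx 748.92$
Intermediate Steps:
$u{\left(V,f \right)} = \left(-4 + f\right) \left(3 + f\right)$
$N{\left(v,z \right)} = 4 z^{2}$ ($N{\left(v,z \right)} = 4 z z = 4 z^{2}$)
$l{\left(I \right)} = \frac{1}{-12 + I^{2}}$ ($l{\left(I \right)} = \frac{1}{\left(-12 + I^{2} - I\right) + I} = \frac{1}{-12 + I^{2}}$)
$l{\left(N{\left(a{\left(1 \right)},0 \right)} \right)} + 749 = \frac{1}{-12 + \left(4 \cdot 0^{2}\right)^{2}} + 749 = \frac{1}{-12 + \left(4 \cdot 0\right)^{2}} + 749 = \frac{1}{-12 + 0^{2}} + 749 = \frac{1}{-12 + 0} + 749 = \frac{1}{-12} + 749 = - \frac{1}{12} + 749 = \frac{8987}{12}$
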